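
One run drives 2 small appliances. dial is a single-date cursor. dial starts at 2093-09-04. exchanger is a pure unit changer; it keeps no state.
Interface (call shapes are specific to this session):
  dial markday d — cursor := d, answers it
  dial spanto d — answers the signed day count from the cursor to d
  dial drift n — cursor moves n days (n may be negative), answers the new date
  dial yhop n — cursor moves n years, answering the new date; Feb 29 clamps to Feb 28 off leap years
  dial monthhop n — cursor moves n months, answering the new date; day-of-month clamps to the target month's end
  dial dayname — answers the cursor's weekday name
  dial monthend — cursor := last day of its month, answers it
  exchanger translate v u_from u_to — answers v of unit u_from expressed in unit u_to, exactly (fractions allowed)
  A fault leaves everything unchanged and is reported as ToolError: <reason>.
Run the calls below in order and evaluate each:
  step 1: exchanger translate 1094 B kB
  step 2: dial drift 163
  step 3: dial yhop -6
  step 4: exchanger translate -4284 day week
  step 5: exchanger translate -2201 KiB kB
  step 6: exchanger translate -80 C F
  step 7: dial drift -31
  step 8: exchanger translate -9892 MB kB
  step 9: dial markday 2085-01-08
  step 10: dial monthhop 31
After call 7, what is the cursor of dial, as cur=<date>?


Answer: cur=2088-01-14

Derivation:
Invoking exchanger translate with v: 1094, u_from: B, u_to: kB, and see 547/500.
Next I call dial drift with n: 163, which returns 2094-02-14.
Invoking dial yhop with n: -6, — result: 2088-02-14.
I try exchanger translate with v: -4284, u_from: day, u_to: week, and observe -612.
Next I call exchanger translate with v: -2201, u_from: KiB, u_to: kB, giving -281728/125.
I call exchanger translate with v: -80, u_from: C, u_to: F, and see -112.
I try dial drift with n: -31, and observe 2088-01-14.
I use exchanger translate with v: -9892, u_from: MB, u_to: kB, — result: -9892000.
I invoke dial markday with d: 2085-01-08, giving 2085-01-08.
Now I run dial monthhop with n: 31, yielding 2087-08-08.


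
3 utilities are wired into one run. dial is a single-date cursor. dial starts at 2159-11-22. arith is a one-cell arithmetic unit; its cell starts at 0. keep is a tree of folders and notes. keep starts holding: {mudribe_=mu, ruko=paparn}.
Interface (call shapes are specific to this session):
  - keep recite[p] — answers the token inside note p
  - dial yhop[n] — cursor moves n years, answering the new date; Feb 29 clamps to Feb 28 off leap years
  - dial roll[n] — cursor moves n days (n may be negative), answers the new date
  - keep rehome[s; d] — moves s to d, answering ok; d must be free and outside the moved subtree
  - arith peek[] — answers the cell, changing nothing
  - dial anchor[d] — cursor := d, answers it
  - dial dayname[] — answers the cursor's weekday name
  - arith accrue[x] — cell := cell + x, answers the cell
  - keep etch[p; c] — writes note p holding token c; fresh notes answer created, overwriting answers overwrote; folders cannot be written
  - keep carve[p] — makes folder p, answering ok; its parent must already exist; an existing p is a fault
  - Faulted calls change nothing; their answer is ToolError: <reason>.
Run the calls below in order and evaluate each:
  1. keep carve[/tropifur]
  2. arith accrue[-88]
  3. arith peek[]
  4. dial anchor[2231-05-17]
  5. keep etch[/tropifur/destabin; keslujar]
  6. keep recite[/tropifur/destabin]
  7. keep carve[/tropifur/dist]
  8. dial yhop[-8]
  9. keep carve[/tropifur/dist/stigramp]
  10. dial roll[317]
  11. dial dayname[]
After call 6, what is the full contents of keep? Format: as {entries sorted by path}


Answer: {mudribe_=mu, ruko=paparn, tropifur/, tropifur/destabin=keslujar}

Derivation:
Then keep carve passing p='/tropifur': ok.
I try arith accrue passing x='-88', yielding -88.
Calling arith peek, giving -88.
Now I run dial anchor passing d='2231-05-17', — result: 2231-05-17.
I run keep etch passing p='/tropifur/destabin', c='keslujar', and see created.
Invoking keep recite passing p='/tropifur/destabin', and observe keslujar.
Then keep carve passing p='/tropifur/dist', and observe ok.
Invoking dial yhop passing n='-8', and get 2223-05-17.
Calling keep carve passing p='/tropifur/dist/stigramp', and get ok.
I try dial roll passing n='317', and observe 2224-03-29.
Next I call dial dayname(), and see Monday.


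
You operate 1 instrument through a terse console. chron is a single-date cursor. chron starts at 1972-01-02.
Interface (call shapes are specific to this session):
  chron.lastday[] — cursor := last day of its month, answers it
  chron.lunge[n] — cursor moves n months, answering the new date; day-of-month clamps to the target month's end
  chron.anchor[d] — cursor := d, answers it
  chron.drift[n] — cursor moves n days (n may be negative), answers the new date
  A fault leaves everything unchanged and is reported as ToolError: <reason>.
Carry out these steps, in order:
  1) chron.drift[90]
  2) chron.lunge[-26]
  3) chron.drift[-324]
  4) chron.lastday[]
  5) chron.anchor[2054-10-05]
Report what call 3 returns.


Step: drift[n=90]
Result: 1972-04-01
Step: lunge[n=-26]
Result: 1970-02-01
Step: drift[n=-324]
Result: 1969-03-14
Step: lastday[]
Result: 1969-03-31
Step: anchor[d=2054-10-05]
Result: 2054-10-05

Answer: 1969-03-14


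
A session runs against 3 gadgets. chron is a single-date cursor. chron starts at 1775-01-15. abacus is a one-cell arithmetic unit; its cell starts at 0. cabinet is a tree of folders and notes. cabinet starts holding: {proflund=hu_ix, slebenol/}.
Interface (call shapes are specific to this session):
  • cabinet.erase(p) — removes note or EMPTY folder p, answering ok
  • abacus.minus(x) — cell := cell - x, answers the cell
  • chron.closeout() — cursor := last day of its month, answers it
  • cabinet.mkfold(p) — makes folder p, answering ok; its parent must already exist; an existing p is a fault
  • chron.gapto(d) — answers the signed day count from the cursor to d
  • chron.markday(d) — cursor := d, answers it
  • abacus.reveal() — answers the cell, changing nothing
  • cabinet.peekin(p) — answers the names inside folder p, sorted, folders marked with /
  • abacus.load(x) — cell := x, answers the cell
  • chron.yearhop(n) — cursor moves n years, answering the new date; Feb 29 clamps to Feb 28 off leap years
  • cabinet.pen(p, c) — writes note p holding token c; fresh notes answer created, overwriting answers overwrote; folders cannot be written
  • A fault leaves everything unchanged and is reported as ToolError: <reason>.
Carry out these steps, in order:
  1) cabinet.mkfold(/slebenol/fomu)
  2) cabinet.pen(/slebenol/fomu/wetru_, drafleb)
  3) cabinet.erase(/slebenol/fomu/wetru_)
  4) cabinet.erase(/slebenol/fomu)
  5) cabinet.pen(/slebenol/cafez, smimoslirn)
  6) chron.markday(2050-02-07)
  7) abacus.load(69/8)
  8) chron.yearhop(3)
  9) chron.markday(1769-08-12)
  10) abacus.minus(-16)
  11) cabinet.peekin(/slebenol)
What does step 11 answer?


[in] cabinet.mkfold p=/slebenol/fomu
:: ok
[in] cabinet.pen p=/slebenol/fomu/wetru_ c=drafleb
:: created
[in] cabinet.erase p=/slebenol/fomu/wetru_
:: ok
[in] cabinet.erase p=/slebenol/fomu
:: ok
[in] cabinet.pen p=/slebenol/cafez c=smimoslirn
:: created
[in] chron.markday d=2050-02-07
:: 2050-02-07
[in] abacus.load x=69/8
:: 69/8
[in] chron.yearhop n=3
:: 2053-02-07
[in] chron.markday d=1769-08-12
:: 1769-08-12
[in] abacus.minus x=-16
:: 197/8
[in] cabinet.peekin p=/slebenol
:: [cafez]

Answer: [cafez]


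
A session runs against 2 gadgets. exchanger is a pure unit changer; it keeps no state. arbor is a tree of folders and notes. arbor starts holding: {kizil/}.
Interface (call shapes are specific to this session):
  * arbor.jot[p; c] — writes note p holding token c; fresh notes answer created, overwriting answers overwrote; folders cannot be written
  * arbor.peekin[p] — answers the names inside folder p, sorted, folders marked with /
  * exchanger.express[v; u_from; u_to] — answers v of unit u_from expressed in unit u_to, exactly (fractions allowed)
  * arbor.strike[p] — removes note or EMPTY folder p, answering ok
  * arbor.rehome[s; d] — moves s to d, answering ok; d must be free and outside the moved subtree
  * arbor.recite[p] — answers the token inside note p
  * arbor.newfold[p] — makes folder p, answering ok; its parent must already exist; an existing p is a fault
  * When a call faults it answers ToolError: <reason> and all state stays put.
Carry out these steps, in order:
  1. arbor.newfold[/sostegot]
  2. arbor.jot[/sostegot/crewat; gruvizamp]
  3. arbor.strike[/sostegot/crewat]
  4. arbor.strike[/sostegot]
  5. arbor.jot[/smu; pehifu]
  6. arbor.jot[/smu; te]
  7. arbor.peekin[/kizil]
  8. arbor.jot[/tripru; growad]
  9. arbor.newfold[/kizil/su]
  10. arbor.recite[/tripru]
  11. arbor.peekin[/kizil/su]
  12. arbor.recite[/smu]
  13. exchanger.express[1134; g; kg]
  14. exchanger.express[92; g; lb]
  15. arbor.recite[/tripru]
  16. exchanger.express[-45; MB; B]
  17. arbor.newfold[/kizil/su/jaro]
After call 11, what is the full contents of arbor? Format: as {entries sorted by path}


[in] arbor.newfold p=/sostegot
= ok
[in] arbor.jot p=/sostegot/crewat c=gruvizamp
= created
[in] arbor.strike p=/sostegot/crewat
= ok
[in] arbor.strike p=/sostegot
= ok
[in] arbor.jot p=/smu c=pehifu
= created
[in] arbor.jot p=/smu c=te
= overwrote
[in] arbor.peekin p=/kizil
= []
[in] arbor.jot p=/tripru c=growad
= created
[in] arbor.newfold p=/kizil/su
= ok
[in] arbor.recite p=/tripru
= growad
[in] arbor.peekin p=/kizil/su
= []
[in] arbor.recite p=/smu
= te
[in] exchanger.express v=1134 u_from=g u_to=kg
= 567/500
[in] exchanger.express v=92 u_from=g u_to=lb
= 9200000/45359237
[in] arbor.recite p=/tripru
= growad
[in] exchanger.express v=-45 u_from=MB u_to=B
= -45000000
[in] arbor.newfold p=/kizil/su/jaro
= ok

Answer: {kizil/, kizil/su/, smu=te, tripru=growad}


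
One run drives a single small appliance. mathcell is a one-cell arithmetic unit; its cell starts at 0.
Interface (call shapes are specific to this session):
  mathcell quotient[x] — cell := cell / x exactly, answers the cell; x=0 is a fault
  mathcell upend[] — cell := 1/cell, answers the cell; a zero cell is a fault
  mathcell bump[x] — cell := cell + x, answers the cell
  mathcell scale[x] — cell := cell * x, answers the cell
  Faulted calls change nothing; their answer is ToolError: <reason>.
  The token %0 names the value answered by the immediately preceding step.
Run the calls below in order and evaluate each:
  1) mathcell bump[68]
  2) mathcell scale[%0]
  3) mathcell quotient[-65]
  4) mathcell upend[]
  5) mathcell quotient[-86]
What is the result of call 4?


Answer: -65/4624

Derivation:
==> mathcell bump(x=68)
<== 68
==> mathcell scale(x=%0)
<== 4624
==> mathcell quotient(x=-65)
<== -4624/65
==> mathcell upend()
<== -65/4624
==> mathcell quotient(x=-86)
<== 65/397664


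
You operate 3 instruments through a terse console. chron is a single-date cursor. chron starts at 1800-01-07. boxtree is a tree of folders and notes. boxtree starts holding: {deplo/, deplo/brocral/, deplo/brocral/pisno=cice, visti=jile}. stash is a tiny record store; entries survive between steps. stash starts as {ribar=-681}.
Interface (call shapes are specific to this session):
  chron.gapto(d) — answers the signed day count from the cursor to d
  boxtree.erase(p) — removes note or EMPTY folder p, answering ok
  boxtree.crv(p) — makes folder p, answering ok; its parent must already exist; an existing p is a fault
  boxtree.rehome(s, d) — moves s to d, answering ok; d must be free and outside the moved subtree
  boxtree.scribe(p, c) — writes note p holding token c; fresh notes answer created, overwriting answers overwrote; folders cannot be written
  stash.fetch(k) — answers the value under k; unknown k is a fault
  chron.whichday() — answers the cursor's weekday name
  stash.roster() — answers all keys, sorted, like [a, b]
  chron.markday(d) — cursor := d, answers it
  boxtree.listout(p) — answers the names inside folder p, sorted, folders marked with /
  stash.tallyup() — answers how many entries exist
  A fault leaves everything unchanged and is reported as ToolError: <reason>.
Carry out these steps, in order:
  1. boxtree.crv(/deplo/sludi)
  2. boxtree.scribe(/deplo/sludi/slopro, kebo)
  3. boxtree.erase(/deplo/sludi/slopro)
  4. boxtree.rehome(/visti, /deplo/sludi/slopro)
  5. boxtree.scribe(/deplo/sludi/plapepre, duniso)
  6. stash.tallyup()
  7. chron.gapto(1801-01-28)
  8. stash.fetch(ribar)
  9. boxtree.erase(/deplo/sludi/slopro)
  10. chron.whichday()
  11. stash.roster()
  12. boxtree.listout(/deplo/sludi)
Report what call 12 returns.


> boxtree.crv p='/deplo/sludi'
= ok
> boxtree.scribe p='/deplo/sludi/slopro' c='kebo'
= created
> boxtree.erase p='/deplo/sludi/slopro'
= ok
> boxtree.rehome s='/visti' d='/deplo/sludi/slopro'
= ok
> boxtree.scribe p='/deplo/sludi/plapepre' c='duniso'
= created
> stash.tallyup
= 1
> chron.gapto d='1801-01-28'
= 386
> stash.fetch k='ribar'
= -681
> boxtree.erase p='/deplo/sludi/slopro'
= ok
> chron.whichday
= Tuesday
> stash.roster
= [ribar]
> boxtree.listout p='/deplo/sludi'
= [plapepre]

Answer: [plapepre]


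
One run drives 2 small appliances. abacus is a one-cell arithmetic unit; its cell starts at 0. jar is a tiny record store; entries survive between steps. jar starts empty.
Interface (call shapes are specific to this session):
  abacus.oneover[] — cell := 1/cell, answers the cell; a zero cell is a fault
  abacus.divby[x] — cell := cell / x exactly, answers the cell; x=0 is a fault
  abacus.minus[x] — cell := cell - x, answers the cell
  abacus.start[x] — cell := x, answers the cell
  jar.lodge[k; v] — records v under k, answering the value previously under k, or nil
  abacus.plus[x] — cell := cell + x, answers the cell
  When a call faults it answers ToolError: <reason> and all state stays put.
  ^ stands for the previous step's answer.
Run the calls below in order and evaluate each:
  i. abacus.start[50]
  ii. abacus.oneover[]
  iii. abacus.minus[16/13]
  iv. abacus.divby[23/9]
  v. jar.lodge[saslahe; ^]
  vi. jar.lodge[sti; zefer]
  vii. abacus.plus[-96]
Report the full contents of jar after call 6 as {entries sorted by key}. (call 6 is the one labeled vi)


I run abacus.start using x=50, — result: 50.
Using abacus.oneover(), and get 1/50.
Then abacus.minus using x=16/13, → -787/650.
Invoking abacus.divby using x=23/9: -7083/14950.
I run jar.lodge using k=saslahe, v=^, and observe nil.
I try jar.lodge using k=sti, v=zefer: nil.
Invoking abacus.plus using x=-96, and see -1442283/14950.

Answer: {saslahe=-7083/14950, sti=zefer}


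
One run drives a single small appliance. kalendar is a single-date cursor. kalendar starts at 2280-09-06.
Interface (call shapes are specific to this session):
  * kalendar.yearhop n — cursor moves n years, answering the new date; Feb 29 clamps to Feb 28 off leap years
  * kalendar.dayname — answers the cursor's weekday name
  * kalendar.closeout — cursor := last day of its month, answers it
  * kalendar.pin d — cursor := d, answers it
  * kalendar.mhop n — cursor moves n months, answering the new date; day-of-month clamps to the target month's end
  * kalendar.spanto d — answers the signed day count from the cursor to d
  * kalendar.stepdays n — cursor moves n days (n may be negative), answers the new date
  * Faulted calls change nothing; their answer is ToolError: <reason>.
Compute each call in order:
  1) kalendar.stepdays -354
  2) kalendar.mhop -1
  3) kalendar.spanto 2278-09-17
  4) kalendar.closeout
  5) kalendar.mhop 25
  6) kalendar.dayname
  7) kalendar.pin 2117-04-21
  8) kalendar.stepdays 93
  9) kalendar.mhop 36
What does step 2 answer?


·→ kalendar.stepdays(n='-354')
·← 2279-09-18
·→ kalendar.mhop(n='-1')
·← 2279-08-18
·→ kalendar.spanto(d='2278-09-17')
·← -335
·→ kalendar.closeout()
·← 2279-08-31
·→ kalendar.mhop(n='25')
·← 2281-09-30
·→ kalendar.dayname()
·← Friday
·→ kalendar.pin(d='2117-04-21')
·← 2117-04-21
·→ kalendar.stepdays(n='93')
·← 2117-07-23
·→ kalendar.mhop(n='36')
·← 2120-07-23

Answer: 2279-08-18


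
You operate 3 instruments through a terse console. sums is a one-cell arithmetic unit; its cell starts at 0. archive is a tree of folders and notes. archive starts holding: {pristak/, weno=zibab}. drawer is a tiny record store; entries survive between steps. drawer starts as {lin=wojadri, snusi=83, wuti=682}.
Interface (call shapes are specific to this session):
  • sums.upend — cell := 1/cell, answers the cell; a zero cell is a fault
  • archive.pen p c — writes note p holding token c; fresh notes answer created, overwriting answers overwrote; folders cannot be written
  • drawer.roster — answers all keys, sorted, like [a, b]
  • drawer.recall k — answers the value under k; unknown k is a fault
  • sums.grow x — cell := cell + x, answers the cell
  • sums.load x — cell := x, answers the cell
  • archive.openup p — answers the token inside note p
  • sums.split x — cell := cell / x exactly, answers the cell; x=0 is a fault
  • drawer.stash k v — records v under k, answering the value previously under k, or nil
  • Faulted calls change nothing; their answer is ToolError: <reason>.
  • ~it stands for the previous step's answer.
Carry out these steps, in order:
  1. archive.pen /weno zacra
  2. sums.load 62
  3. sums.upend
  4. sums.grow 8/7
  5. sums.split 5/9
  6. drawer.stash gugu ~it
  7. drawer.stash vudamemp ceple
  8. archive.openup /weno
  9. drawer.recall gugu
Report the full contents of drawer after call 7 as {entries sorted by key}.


Using pen with p→/weno, c→zacra: overwrote.
I use load with x→62, and see 62.
I try upend(), and observe 1/62.
Then grow with x→8/7, which returns 503/434.
I call split with x→5/9, → 4527/2170.
I use stash with k→gugu, v→~it, giving nil.
Next I call stash with k→vudamemp, v→ceple, and get nil.
Calling openup with p→/weno, giving zacra.
Calling recall with k→gugu, and observe 4527/2170.

Answer: {gugu=4527/2170, lin=wojadri, snusi=83, vudamemp=ceple, wuti=682}


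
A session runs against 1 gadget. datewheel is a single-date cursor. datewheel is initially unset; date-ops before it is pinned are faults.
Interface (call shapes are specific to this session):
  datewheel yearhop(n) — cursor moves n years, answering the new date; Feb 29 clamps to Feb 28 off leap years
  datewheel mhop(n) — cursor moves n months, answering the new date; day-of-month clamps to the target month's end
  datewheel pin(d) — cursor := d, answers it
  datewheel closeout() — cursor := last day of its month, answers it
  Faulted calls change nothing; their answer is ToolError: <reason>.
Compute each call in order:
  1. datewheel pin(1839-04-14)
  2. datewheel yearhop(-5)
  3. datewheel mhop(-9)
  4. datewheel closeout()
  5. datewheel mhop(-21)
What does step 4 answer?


Answer: 1833-07-31

Derivation:
Step: datewheel pin[1839-04-14]
Result: 1839-04-14
Step: datewheel yearhop[-5]
Result: 1834-04-14
Step: datewheel mhop[-9]
Result: 1833-07-14
Step: datewheel closeout[]
Result: 1833-07-31
Step: datewheel mhop[-21]
Result: 1831-10-31


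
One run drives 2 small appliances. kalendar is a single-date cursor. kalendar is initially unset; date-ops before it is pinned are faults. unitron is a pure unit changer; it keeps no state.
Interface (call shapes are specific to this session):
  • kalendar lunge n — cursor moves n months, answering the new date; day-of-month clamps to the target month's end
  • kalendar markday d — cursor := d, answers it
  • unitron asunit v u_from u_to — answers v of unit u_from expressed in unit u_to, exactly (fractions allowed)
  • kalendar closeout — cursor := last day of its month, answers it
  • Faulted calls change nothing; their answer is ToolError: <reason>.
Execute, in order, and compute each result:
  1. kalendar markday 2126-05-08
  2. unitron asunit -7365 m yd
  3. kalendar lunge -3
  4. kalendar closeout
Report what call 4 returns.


Answer: 2126-02-28

Derivation:
! 1. kalendar markday(d=2126-05-08) == 2126-05-08
! 2. unitron asunit(v=-7365, u_from=m, u_to=yd) == -3068750/381
! 3. kalendar lunge(n=-3) == 2126-02-08
! 4. kalendar closeout() == 2126-02-28


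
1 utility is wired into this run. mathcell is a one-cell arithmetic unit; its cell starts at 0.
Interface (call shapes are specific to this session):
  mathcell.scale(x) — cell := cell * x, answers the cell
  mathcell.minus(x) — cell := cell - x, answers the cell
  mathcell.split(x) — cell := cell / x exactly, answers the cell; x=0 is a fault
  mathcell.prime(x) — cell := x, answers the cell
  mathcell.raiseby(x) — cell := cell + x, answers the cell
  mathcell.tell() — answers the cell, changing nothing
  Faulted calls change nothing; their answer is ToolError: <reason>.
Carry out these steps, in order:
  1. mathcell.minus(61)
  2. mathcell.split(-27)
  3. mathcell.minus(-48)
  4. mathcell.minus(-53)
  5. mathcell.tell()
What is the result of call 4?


Answer: 2788/27

Derivation:
Then minus(x=61), which returns -61.
I try split(x=-27), which returns 61/27.
Using minus(x=-48), — result: 1357/27.
Invoking minus(x=-53), — result: 2788/27.
Then tell(), — result: 2788/27.


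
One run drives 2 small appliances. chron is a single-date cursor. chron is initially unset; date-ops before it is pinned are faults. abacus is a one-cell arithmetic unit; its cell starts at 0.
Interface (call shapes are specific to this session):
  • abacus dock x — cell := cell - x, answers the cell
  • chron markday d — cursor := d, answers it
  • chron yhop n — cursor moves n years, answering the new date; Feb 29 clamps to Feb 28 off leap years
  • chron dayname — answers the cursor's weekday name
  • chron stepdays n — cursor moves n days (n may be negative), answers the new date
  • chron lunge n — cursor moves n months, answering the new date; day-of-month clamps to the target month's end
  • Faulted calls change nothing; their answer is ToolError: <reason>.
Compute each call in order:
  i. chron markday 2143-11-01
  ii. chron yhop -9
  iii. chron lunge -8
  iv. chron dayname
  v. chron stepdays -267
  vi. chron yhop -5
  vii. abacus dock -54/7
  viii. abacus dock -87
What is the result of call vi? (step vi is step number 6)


I call chron markday with d: 2143-11-01, and see 2143-11-01.
Now I run chron yhop with n: -9, and get 2134-11-01.
I use chron lunge with n: -8, and see 2134-03-01.
Next I call chron dayname(), giving Monday.
Then chron stepdays with n: -267, giving 2133-06-07.
Using chron yhop with n: -5, which returns 2128-06-07.
Then abacus dock with x: -54/7, — result: 54/7.
Then abacus dock with x: -87, — result: 663/7.

Answer: 2128-06-07


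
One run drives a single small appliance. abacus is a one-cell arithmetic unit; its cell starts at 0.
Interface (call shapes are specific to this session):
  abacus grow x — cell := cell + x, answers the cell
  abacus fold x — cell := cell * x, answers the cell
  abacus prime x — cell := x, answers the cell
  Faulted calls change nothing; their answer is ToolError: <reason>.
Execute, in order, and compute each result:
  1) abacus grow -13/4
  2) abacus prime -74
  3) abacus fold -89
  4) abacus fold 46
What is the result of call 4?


[in] abacus grow -13/4
:: -13/4
[in] abacus prime -74
:: -74
[in] abacus fold -89
:: 6586
[in] abacus fold 46
:: 302956

Answer: 302956


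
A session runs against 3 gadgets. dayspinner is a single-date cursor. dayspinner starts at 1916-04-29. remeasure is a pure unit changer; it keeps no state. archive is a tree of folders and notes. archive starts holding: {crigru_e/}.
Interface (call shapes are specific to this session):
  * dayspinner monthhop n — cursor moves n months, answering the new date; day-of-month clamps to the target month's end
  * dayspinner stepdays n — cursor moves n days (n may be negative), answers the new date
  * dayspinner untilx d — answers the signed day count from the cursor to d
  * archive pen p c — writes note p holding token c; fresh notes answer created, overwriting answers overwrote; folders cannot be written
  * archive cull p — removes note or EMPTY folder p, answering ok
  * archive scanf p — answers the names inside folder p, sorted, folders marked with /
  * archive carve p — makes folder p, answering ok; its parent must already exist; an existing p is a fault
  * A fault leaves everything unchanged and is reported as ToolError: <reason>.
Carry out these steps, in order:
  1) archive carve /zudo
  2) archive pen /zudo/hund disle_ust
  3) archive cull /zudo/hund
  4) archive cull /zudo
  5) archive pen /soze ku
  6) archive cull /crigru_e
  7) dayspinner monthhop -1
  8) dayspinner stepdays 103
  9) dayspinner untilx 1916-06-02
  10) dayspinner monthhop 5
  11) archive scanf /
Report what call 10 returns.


Answer: 1916-12-10

Derivation:
Do: archive carve[p=/zudo]
See: ok
Do: archive pen[p=/zudo/hund; c=disle_ust]
See: created
Do: archive cull[p=/zudo/hund]
See: ok
Do: archive cull[p=/zudo]
See: ok
Do: archive pen[p=/soze; c=ku]
See: created
Do: archive cull[p=/crigru_e]
See: ok
Do: dayspinner monthhop[n=-1]
See: 1916-03-29
Do: dayspinner stepdays[n=103]
See: 1916-07-10
Do: dayspinner untilx[d=1916-06-02]
See: -38
Do: dayspinner monthhop[n=5]
See: 1916-12-10
Do: archive scanf[p=/]
See: [soze]


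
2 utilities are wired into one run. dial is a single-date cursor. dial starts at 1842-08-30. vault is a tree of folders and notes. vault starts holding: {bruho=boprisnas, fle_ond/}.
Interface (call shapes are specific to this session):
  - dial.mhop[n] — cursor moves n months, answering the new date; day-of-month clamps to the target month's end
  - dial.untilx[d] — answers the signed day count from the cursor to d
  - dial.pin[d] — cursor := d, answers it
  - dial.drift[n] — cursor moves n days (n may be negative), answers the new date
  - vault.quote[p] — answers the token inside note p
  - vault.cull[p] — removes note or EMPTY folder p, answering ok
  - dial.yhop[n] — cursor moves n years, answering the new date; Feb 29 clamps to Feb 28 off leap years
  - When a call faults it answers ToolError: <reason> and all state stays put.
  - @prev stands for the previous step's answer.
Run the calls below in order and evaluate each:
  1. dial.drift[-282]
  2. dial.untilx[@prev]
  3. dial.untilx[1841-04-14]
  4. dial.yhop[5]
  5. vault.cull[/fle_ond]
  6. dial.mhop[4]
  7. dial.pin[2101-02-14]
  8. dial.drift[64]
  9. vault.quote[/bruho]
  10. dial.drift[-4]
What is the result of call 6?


~$ drift n→-282
:: 1841-11-21
~$ untilx d→@prev
:: 0
~$ untilx d→1841-04-14
:: -221
~$ yhop n→5
:: 1846-11-21
~$ cull p→/fle_ond
:: ok
~$ mhop n→4
:: 1847-03-21
~$ pin d→2101-02-14
:: 2101-02-14
~$ drift n→64
:: 2101-04-19
~$ quote p→/bruho
:: boprisnas
~$ drift n→-4
:: 2101-04-15

Answer: 1847-03-21


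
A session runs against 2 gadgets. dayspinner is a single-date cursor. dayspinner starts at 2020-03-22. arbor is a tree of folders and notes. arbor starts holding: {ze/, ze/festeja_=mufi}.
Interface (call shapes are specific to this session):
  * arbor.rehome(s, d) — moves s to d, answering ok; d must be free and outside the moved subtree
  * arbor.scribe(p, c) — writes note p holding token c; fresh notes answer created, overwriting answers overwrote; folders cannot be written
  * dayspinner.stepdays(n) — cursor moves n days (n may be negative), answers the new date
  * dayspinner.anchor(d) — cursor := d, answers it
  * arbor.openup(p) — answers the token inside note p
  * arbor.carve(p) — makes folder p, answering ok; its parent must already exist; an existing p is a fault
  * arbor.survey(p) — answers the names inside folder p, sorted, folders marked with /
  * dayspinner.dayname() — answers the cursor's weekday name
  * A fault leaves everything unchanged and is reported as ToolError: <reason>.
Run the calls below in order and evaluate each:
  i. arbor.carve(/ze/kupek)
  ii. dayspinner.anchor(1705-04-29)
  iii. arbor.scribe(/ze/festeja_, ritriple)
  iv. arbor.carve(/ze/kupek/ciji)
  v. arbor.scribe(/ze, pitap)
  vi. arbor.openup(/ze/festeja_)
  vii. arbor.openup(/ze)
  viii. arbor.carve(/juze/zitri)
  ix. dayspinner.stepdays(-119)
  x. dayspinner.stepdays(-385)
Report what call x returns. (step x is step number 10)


// carve(p=/ze/kupek) ~> ok
// anchor(d=1705-04-29) ~> 1705-04-29
// scribe(p=/ze/festeja_, c=ritriple) ~> overwrote
// carve(p=/ze/kupek/ciji) ~> ok
// scribe(p=/ze, c=pitap) ~> ToolError: is a directory
// openup(p=/ze/festeja_) ~> ritriple
// openup(p=/ze) ~> ToolError: is a directory
// carve(p=/juze/zitri) ~> ToolError: no parent
// stepdays(n=-119) ~> 1704-12-31
// stepdays(n=-385) ~> 1703-12-12

Answer: 1703-12-12


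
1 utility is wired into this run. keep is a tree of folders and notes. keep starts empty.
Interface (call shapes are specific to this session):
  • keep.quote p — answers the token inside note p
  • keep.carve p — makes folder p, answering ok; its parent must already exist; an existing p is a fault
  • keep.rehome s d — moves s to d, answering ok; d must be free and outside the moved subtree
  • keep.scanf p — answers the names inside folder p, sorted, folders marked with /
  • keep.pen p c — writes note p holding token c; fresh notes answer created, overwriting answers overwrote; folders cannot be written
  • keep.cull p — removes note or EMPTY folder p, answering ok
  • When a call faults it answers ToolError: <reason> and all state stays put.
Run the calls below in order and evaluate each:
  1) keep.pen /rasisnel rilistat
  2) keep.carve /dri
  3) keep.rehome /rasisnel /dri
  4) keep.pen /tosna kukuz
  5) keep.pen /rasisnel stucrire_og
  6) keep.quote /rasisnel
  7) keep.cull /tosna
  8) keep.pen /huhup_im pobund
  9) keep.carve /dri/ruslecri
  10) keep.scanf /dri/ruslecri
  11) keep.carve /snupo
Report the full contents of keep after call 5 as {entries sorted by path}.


Answer: {dri/, rasisnel=stucrire_og, tosna=kukuz}

Derivation:
-- 1. keep.pen(/rasisnel, rilistat) -> created
-- 2. keep.carve(/dri) -> ok
-- 3. keep.rehome(/rasisnel, /dri) -> ToolError: exists
-- 4. keep.pen(/tosna, kukuz) -> created
-- 5. keep.pen(/rasisnel, stucrire_og) -> overwrote
-- 6. keep.quote(/rasisnel) -> stucrire_og
-- 7. keep.cull(/tosna) -> ok
-- 8. keep.pen(/huhup_im, pobund) -> created
-- 9. keep.carve(/dri/ruslecri) -> ok
-- 10. keep.scanf(/dri/ruslecri) -> []
-- 11. keep.carve(/snupo) -> ok


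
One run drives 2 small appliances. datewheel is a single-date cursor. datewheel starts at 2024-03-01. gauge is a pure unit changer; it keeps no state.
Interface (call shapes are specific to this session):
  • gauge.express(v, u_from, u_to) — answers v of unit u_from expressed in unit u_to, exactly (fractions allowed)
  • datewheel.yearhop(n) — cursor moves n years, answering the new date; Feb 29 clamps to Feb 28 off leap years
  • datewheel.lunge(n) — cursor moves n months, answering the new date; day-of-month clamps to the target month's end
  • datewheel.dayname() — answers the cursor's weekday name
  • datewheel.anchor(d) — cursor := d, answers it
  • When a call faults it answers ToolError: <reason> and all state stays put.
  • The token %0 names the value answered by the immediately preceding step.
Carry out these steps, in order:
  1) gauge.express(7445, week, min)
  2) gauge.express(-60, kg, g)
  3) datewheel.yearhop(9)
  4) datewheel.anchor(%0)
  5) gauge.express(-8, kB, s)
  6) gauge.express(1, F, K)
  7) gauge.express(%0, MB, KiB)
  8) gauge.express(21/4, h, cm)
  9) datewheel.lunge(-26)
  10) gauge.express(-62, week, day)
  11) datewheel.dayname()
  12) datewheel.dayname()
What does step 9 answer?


// gauge.express(v='7445', u_from='week', u_to='min') => 75045600
// gauge.express(v='-60', u_from='kg', u_to='g') => -60000
// datewheel.yearhop(n='9') => 2033-03-01
// datewheel.anchor(d='%0') => 2033-03-01
// gauge.express(v='-8', u_from='kB', u_to='s') => ToolError: incompatible units
// gauge.express(v='1', u_from='F', u_to='K') => 46067/180
// gauge.express(v='%0', u_from='MB', u_to='KiB') => 143959375/576
// gauge.express(v='21/4', u_from='h', u_to='cm') => ToolError: incompatible units
// datewheel.lunge(n='-26') => 2031-01-01
// gauge.express(v='-62', u_from='week', u_to='day') => -434
// datewheel.dayname() => Wednesday
// datewheel.dayname() => Wednesday

Answer: 2031-01-01


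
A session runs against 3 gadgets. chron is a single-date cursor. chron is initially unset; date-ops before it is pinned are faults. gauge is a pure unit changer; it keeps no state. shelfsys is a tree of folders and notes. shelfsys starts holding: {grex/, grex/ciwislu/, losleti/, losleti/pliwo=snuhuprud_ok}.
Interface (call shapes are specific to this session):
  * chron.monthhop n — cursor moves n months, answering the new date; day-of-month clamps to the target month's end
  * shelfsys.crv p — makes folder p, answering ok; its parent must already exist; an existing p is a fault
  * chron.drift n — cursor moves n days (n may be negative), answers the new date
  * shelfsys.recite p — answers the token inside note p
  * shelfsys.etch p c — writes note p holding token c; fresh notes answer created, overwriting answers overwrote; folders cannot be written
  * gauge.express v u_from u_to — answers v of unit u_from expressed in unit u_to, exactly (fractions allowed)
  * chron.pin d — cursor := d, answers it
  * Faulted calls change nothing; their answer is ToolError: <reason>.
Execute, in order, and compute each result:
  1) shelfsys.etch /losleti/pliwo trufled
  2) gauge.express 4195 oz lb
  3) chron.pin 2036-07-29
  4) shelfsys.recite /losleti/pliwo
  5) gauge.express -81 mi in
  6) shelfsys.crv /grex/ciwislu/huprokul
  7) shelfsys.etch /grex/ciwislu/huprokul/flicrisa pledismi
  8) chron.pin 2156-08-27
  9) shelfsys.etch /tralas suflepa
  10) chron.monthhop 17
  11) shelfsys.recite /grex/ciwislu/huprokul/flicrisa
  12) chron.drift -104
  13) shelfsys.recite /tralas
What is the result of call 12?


Answer: 2157-10-15

Derivation:
// shelfsys.etch(p=/losleti/pliwo, c=trufled) : overwrote
// gauge.express(v=4195, u_from=oz, u_to=lb) : 4195/16
// chron.pin(d=2036-07-29) : 2036-07-29
// shelfsys.recite(p=/losleti/pliwo) : trufled
// gauge.express(v=-81, u_from=mi, u_to=in) : -5132160
// shelfsys.crv(p=/grex/ciwislu/huprokul) : ok
// shelfsys.etch(p=/grex/ciwislu/huprokul/flicrisa, c=pledismi) : created
// chron.pin(d=2156-08-27) : 2156-08-27
// shelfsys.etch(p=/tralas, c=suflepa) : created
// chron.monthhop(n=17) : 2158-01-27
// shelfsys.recite(p=/grex/ciwislu/huprokul/flicrisa) : pledismi
// chron.drift(n=-104) : 2157-10-15
// shelfsys.recite(p=/tralas) : suflepa


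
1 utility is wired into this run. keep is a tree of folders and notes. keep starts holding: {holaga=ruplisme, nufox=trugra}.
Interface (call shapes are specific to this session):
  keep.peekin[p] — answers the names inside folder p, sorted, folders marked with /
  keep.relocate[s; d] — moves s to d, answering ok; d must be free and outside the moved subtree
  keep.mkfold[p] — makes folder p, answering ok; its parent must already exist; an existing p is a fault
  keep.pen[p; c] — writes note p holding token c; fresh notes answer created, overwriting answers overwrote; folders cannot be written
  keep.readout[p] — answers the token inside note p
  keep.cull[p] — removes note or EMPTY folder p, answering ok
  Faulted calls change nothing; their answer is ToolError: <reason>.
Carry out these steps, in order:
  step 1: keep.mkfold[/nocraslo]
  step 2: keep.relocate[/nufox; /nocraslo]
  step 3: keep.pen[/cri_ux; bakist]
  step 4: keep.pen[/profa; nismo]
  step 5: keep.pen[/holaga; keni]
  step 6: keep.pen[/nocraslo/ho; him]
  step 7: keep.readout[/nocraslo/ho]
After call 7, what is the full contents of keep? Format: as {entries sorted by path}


>>> mkfold p: /nocraslo
= ok
>>> relocate s: /nufox d: /nocraslo
= ToolError: exists
>>> pen p: /cri_ux c: bakist
= created
>>> pen p: /profa c: nismo
= created
>>> pen p: /holaga c: keni
= overwrote
>>> pen p: /nocraslo/ho c: him
= created
>>> readout p: /nocraslo/ho
= him

Answer: {cri_ux=bakist, holaga=keni, nocraslo/, nocraslo/ho=him, nufox=trugra, profa=nismo}


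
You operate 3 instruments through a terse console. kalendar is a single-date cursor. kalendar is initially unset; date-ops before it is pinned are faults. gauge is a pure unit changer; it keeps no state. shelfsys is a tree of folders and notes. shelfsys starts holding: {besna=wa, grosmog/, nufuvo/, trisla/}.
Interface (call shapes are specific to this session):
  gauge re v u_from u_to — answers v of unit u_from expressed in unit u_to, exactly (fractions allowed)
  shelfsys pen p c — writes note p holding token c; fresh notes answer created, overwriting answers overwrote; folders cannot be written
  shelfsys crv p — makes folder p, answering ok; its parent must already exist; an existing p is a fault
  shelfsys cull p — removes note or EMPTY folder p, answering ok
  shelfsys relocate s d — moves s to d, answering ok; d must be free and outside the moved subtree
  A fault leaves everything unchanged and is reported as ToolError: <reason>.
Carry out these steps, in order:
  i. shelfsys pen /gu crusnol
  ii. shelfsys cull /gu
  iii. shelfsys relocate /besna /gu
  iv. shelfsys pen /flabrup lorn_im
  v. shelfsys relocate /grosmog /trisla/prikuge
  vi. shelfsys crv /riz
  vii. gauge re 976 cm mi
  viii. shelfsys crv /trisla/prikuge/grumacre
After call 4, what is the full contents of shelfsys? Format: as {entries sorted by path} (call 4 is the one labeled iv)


Answer: {flabrup=lorn_im, grosmog/, gu=wa, nufuvo/, trisla/}

Derivation:
% shelfsys pen /gu crusnol
[out] created
% shelfsys cull /gu
[out] ok
% shelfsys relocate /besna /gu
[out] ok
% shelfsys pen /flabrup lorn_im
[out] created
% shelfsys relocate /grosmog /trisla/prikuge
[out] ok
% shelfsys crv /riz
[out] ok
% gauge re 976 cm mi
[out] 305/50292
% shelfsys crv /trisla/prikuge/grumacre
[out] ok


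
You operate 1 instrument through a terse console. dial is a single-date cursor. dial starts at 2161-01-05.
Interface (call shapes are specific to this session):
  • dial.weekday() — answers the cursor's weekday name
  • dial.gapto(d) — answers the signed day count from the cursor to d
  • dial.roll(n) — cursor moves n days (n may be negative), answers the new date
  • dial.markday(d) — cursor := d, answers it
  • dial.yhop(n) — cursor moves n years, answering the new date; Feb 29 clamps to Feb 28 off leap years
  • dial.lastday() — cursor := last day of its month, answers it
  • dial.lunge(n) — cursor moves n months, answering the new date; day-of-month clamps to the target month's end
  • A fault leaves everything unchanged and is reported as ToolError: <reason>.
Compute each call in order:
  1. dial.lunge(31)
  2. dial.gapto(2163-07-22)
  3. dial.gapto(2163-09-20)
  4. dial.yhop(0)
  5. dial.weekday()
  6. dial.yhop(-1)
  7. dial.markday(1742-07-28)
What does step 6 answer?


Answer: 2162-08-05

Derivation:
I try dial.lunge passing n='31', and get 2163-08-05.
I use dial.gapto passing d='2163-07-22': -14.
Using dial.gapto passing d='2163-09-20': 46.
I invoke dial.yhop passing n='0', — result: 2163-08-05.
Invoking dial.weekday(), and observe Friday.
Next I call dial.yhop passing n='-1', and get 2162-08-05.
I use dial.markday passing d='1742-07-28', and get 1742-07-28.


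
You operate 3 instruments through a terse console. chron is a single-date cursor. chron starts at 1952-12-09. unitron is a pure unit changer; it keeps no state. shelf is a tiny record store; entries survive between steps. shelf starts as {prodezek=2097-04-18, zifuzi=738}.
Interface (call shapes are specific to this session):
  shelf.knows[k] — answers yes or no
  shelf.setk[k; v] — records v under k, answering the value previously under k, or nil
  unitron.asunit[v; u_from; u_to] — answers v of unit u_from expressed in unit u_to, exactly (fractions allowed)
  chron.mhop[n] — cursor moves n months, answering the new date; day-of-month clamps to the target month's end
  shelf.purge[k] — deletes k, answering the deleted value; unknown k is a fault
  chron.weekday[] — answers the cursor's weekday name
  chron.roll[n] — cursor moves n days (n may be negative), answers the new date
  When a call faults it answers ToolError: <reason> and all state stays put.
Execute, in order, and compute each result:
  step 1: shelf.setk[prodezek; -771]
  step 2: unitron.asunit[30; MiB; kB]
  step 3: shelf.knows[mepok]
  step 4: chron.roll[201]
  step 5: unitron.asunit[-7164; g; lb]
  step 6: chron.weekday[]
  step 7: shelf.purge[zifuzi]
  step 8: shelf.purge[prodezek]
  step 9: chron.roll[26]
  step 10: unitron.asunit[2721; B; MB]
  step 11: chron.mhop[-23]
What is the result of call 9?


Answer: 1953-07-24

Derivation:
Then setk using k='prodezek', v='-771', → 2097-04-18.
Using asunit using v='30', u_from='MiB', u_to='kB', yielding 786432/25.
Invoking knows using k='mepok', → no.
Using roll using n='201', which returns 1953-06-28.
Calling asunit using v='-7164', u_from='g', u_to='lb', and observe -716400000/45359237.
I try weekday(), and observe Sunday.
Calling purge using k='zifuzi', giving 738.
I call purge using k='prodezek': -771.
Using roll using n='26', → 1953-07-24.
Calling asunit using v='2721', u_from='B', u_to='MB', → 2721/1000000.
Using mhop using n='-23', → 1951-08-24.
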